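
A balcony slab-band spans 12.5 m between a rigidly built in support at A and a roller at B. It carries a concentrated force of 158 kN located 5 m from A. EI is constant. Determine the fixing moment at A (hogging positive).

M_A = 379.2 kN·m

Release the roller at B. Primary structure: cantilever fixed at A.
Free-end deflection of the primary structure under the applied loading (downward +):
  point load 158 at a = 5: Pa²(3L − a)/(6EI) = 21396/EI
Tip deflection under a unit load at B: L³/(3EI) = 651/EI.
The prop prevents deflection at B: R_B = δ_0/δ_{BB} = 21396/651 = 32.86 kN.
Moment equilibrium about A: M_A = Σ(load moments about A) − R_B·L = 790 − 32.86×12.5 = 379.2 kN·m.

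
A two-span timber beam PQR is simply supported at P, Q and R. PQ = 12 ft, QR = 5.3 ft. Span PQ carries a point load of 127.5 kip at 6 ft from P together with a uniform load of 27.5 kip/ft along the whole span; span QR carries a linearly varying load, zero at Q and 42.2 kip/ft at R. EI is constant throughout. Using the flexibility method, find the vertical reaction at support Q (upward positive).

R_Q = 419.3 kip

Insert a hinge at Q; M_Q is the redundant, and each span becomes simply supported.
End slopes at the hinge Q, treating each span as simply supported:
  span PQ: point load 127.5 at a = 6: Pab(L + a)/(6LEI) = 1148/EI
  span PQ: UDL 27.5: wL³/(24EI) = 1980/EI
  span QR: triangular load, peak 42.2: 7w₀L³/(360EI) = 122.2/EI
  relative rotation θ_0 = (3128 + 122.2)/EI = 3250/EI
A unit hogging moment at Q produces rotation L₁/(3EI) + L₂/(3EI) = 5.767/EI.
Slope continuity at Q: θ_0 = M_Q·5.767/EI, so M_Q = 3250/5.767 = 563.5 kip·ft (hogging).
Span PQ, ΣM about P with M_Q applied at Q: R_Q^{PQ}·12 = 2745 + 563.5, so R_Q^{PQ} = 275.7 kip and R_P = 457.5 − 275.7 = 181.8 kip.
Span QR, ΣM about R: R_Q^{QR}·5.3 = 197.6 + 563.5, so R_Q^{QR} = 143.6 kip and R_R = 111.8 − 143.6 = -31.77 kip.
R_Q = 275.7 + 143.6 = 419.3 kip.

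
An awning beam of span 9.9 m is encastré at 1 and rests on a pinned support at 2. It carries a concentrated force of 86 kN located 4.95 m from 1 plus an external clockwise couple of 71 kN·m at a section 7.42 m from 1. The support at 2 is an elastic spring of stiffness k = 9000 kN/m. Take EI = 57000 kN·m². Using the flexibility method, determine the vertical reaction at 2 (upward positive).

R_2 = 36.25 kN

Take the reaction at 2 as the redundant and release it; the primary structure is a cantilever fixed at 1.
Primary-structure tip deflection at 2 by superposition:
  point load 86 at a = 4.95: Pa²(3L − a)/(6EI) = 8692/EI
  clockwise couple 71 at a = 7.42: M₀a(2L − a)/(2EI) = 3261/EI
  δ_0 = 11953/EI
Flexibility coefficient — unit upward force at 2: δ_{22} = L³/(3EI) = 323.4/EI.
With EI = 57000 kN·m²: δ_0 = 0.20971 m and δ_{22} = 0.005674 m/kN.
Compatibility — the spring shortens by R_2/k under the reaction it provides: δ_0 − R_2·δ_{22} = R_2/k. With 1/k = 0.000111 m/kN, R_2 = δ_0 / (δ_{22} + 1/k) = 0.20971 / (0.005674 + 0.000111) = 36.25 kN.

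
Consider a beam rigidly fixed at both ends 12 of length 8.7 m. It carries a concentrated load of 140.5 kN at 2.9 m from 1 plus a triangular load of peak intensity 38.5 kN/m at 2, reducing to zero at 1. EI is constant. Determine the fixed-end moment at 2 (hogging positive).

M_2 = 236.2 kN·m

Release both end moments; the primary structure is a simply-supported span 12 with redundants M_1 and M_2.
On the primary (simply-supported) span, the end slopes from the loading are:
  at 1: point load 140.5 at a = 2.9: Pab(L + b)/(6LEI) = 656.4/EI
  at 2: point load 140.5 at a = 2.9: Pab(L + a)/(6LEI) = 525.2/EI
  at 1: triangular load, peak 38.5: 7w₀L³/(360EI) = 493/EI
  at 2: triangular load, peak 38.5: w₀L³/(45EI) = 563.4/EI
  θ_10 = 1149/EI,  θ_20 = 1089/EI
Flexibility coefficients: a unit moment at one end gives L/(3EI) there and L/(6EI) at the far end, so f₁₁ = f₂₂ = 2.9/EI and f₁₂ = f₂₁ = 1.45/EI.
Compatibility — zero rotation at each built-in end:
  2.9 M_1 + 1.45 M_2 = 1149
  1.45 M_1 + 2.9 M_2 = 1089
Solving the pair gives M_1 = 278.2 kN·m and M_2 = 236.2 kN·m (hogging).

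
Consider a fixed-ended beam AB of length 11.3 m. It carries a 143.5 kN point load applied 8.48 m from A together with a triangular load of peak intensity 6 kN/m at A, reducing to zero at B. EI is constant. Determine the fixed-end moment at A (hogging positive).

M_A = 114.1 kN·m

Release both end moments; the primary structure is a simply-supported span AB with redundants M_A and M_B.
On the primary (simply-supported) span, the end slopes from the loading are:
  at A: point load 143.5 at a = 8.48: Pab(L + b)/(6LEI) = 714.7/EI
  at B: point load 143.5 at a = 8.48: Pab(L + a)/(6LEI) = 1001/EI
  at A: triangular load, peak 6: w₀L³/(45EI) = 192.4/EI
  at B: triangular load, peak 6: 7w₀L³/(360EI) = 168.3/EI
  θ_A0 = 907.1/EI,  θ_B0 = 1169/EI
Flexibility coefficients: a unit moment at one end gives L/(3EI) there and L/(6EI) at the far end, so f₁₁ = f₂₂ = 3.767/EI and f₁₂ = f₂₁ = 1.883/EI.
Compatibility — zero rotation at each built-in end:
  3.767 M_A + 1.883 M_B = 907.1
  1.883 M_A + 3.767 M_B = 1169
Solving the pair gives M_A = 114.1 kN·m and M_B = 253.4 kN·m (hogging).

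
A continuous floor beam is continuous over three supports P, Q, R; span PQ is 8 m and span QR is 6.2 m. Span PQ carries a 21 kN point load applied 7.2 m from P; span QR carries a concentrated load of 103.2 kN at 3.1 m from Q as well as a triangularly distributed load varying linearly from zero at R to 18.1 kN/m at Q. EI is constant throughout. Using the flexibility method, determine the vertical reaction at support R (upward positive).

R_R = 57.28 kN

Take M_Q as the redundant. Released structure: two simple spans PQ and QR with a hinge at Q.
Discontinuity in slope at Q on the released structure — sum the simple-span end rotations:
  span PQ: point load 21 at a = 7.2: Pab(L + a)/(6LEI) = 38.3/EI
  span QR: point load 103.2 at a = 3.1: Pab(L + b)/(6LEI) = 247.9/EI
  span QR: triangular load, peak 18.1: w₀L³/(45EI) = 95.86/EI
  relative rotation θ_0 = (38.3 + 343.8)/EI = 382.1/EI
A unit hogging moment at Q produces rotation L₁/(3EI) + L₂/(3EI) = 4.733/EI.
Compatibility: M_Q·(L₁+L₂)/(3EI) = θ_0, giving M_Q = 80.73 kN·m (hogging).
Span QR, ΣM about R: R_Q^{QR}·6.2 = 551.8 + 80.73, so R_Q^{QR} = 102 kN and R_R = 159.3 − 102 = 57.28 kN.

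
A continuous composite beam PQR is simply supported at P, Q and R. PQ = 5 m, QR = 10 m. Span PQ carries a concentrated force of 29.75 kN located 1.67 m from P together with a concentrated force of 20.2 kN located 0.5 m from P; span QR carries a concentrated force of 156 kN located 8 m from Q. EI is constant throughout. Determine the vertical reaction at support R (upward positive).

Release continuity at Q by inserting a hinge; the redundant is the internal moment M_Q. The primary structure is two simply-supported spans PQ and QR.
Rotations at Q on the released spans (each span's end-slope, ×1/EI):
  span PQ: point load 29.75 at a = 1.67: Pab(L + a)/(6LEI) = 36.78/EI
  span PQ: point load 20.2 at a = 0.5: Pab(L + a)/(6LEI) = 8.332/EI
  span QR: point load 156 at a = 8: Pab(L + b)/(6LEI) = 499.2/EI
  relative rotation θ_0 = (45.12 + 499.2)/EI = 544.3/EI
A unit hogging moment at Q produces rotation L₁/(3EI) + L₂/(3EI) = 5/EI.
Compatibility: M_Q·(L₁+L₂)/(3EI) = θ_0, giving M_Q = 108.9 kN·m (hogging).
Span QR, ΣM about R: R_Q^{QR}·10 = 312 + 108.9, so R_Q^{QR} = 42.09 kN and R_R = 156 − 42.09 = 113.9 kN.

R_R = 113.9 kN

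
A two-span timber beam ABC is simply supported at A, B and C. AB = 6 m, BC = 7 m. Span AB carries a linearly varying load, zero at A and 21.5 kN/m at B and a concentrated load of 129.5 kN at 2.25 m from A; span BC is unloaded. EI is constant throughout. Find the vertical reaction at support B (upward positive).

Insert a hinge at B; M_B is the redundant, and each span becomes simply supported.
Rotations at B on the released spans (each span's end-slope, ×1/EI):
  span AB: triangular load, peak 21.5: w₀L³/(45EI) = 103.2/EI
  span AB: point load 129.5 at a = 2.25: Pab(L + a)/(6LEI) = 250.4/EI
  relative rotation θ_0 = (353.6 + 0)/EI = 353.6/EI
A unit hogging moment at B produces rotation L₁/(3EI) + L₂/(3EI) = 4.333/EI.
Compatibility: M_B·(L₁+L₂)/(3EI) = θ_0, giving M_B = 81.6 kN·m (hogging).
Span AB, ΣM about A with M_B applied at B: R_B^{AB}·6 = 549.4 + 81.6, so R_B^{AB} = 105.2 kN and R_A = 194 − 105.2 = 88.84 kN.
Span BC, ΣM about C: R_B^{BC}·7 = 0 + 81.6, so R_B^{BC} = 11.66 kN and R_C = 0 − 11.66 = -11.66 kN.
R_B = 105.2 + 11.66 = 116.8 kN.

R_B = 116.8 kN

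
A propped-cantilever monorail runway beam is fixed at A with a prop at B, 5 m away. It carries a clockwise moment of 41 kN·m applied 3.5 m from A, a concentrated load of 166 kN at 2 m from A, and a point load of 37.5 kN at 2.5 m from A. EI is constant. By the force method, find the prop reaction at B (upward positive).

R_B = 57.44 kN

Remove the prop at B; the released (primary) structure is a cantilever built in at A.
Deflection at B on the released cantilever, summing each load's contribution:
  clockwise couple 41 at a = 3.5: M₀a(2L − a)/(2EI) = 466.4/EI
  point load 166 at a = 2: Pa²(3L − a)/(6EI) = 1439/EI
  point load 37.5 at a = 2.5: Pa²(3L − a)/(6EI) = 488.3/EI
  δ_0 = 2393/EI
Tip deflection under a unit load at B: L³/(3EI) = 41.67/EI.
The prop prevents deflection at B: R_B = δ_0/δ_{BB} = 2393/41.67 = 57.44 kN.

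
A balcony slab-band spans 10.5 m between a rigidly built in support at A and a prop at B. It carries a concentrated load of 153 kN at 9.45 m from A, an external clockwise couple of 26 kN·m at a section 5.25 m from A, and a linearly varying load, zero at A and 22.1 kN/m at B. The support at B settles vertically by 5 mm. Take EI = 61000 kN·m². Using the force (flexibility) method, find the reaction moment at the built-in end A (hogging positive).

Release the roller at B. Primary structure: cantilever fixed at A.
Free-end deflection of the primary structure under the applied loading (downward +):
  point load 153 at a = 9.45: Pa²(3L − a)/(6EI) = 50213/EI
  clockwise couple 26 at a = 5.25: M₀a(2L − a)/(2EI) = 1075/EI
  triangular load, peak 22.1 at the free end: 11w₀L⁴/(120EI) = 24624/EI
  δ_0 = 75912/EI
Flexibility coefficient — unit upward force at B: δ_{BB} = L³/(3EI) = 385.9/EI.
With EI = 61000 kN·m²: δ_0 = 1.2445 m and δ_{BB} = 0.006326 m/kN.
Compatibility — the beam at B must follow the support down by 0.005 m: δ_0 − R_B·δ_{BB} = 0.005, so R_B = (1.2445 − 0.005)/0.006326 = 195.9 kN.
Moment equilibrium about A: M_A = Σ(load moments about A) − R_B·L = 2284 − 195.9×10.5 = 226.7 kN·m.

M_A = 226.7 kN·m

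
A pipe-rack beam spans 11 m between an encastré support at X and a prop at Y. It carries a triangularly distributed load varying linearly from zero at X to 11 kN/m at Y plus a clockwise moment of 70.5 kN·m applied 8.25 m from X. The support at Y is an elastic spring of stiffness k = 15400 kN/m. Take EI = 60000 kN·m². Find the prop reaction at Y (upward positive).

R_Y = 41.92 kN

Choose R_Y as the redundant. The primary structure is the cantilever fixed at X.
Free-end deflection of the primary structure under the applied loading (downward +):
  triangular load, peak 11 at the free end: 11w₀L⁴/(120EI) = 14763/EI
  clockwise couple 70.5 at a = 8.25: M₀a(2L − a)/(2EI) = 3999/EI
  δ_0 = 18762/EI
Flexibility coefficient — unit upward force at Y: δ_{YY} = L³/(3EI) = 443.7/EI.
With EI = 60000 kN·m²: δ_0 = 0.31269 m and δ_{YY} = 0.007394 m/kN.
Compatibility — the spring shortens by R_Y/k under the reaction it provides: δ_0 − R_Y·δ_{YY} = R_Y/k. With 1/k = 0.000065 m/kN, R_Y = δ_0 / (δ_{YY} + 1/k) = 0.31269 / (0.007394 + 0.000065) = 41.92 kN.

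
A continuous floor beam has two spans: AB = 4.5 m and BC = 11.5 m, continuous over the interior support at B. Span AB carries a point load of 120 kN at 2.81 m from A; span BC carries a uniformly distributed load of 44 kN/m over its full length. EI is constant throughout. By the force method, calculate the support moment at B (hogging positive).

Release continuity at B by inserting a hinge; the redundant is the internal moment M_B. The primary structure is two simply-supported spans AB and BC.
End slopes at the hinge B, treating each span as simply supported:
  span AB: point load 120 at a = 2.81: Pab(L + a)/(6LEI) = 154.3/EI
  span BC: UDL 44: wL³/(24EI) = 2788/EI
  relative rotation θ_0 = (154.3 + 2788)/EI = 2943/EI
A unit hogging moment at B produces rotation L₁/(3EI) + L₂/(3EI) = 5.333/EI.
Slope continuity at B: θ_0 = M_B·5.333/EI, so M_B = 2943/5.333 = 551.7 kN·m (hogging).

M_B = 551.7 kN·m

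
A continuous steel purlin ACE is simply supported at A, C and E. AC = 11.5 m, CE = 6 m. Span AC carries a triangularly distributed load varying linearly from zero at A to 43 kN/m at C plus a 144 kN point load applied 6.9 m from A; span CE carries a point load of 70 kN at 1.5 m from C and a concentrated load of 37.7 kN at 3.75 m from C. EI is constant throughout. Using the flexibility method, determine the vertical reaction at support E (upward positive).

R_E = -41.3 kN

Insert a hinge at C; M_C is the redundant, and each span becomes simply supported.
End slopes at the hinge C, treating each span as simply supported:
  span AC: triangular load, peak 43: w₀L³/(45EI) = 1453/EI
  span AC: point load 144 at a = 6.9: Pab(L + a)/(6LEI) = 1219/EI
  span CE: point load 70 at a = 1.5: Pab(L + b)/(6LEI) = 137.8/EI
  span CE: point load 37.7 at a = 3.75: Pab(L + b)/(6LEI) = 72.9/EI
  relative rotation θ_0 = (2672 + 210.7)/EI = 2883/EI
A unit hogging moment at C produces rotation L₁/(3EI) + L₂/(3EI) = 5.833/EI.
Slope continuity at C: θ_0 = M_C·5.833/EI, so M_C = 2883/5.833 = 494.2 kN·m (hogging).
Span CE, ΣM about E: R_C^{CE}·6 = 399.8 + 494.2, so R_C^{CE} = 149 kN and R_E = 107.7 − 149 = -41.3 kN.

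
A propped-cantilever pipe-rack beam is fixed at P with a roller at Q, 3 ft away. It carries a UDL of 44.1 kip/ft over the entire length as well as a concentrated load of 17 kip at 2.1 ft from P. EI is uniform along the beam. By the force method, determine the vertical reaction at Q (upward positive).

R_Q = 59.19 kip

Take the reaction at Q as the redundant and release it; the primary structure is a cantilever fixed at P.
Downward deflection at the released point Q due to the loads:
  UDL 44.1: wL⁴/(8EI) = 446.5/EI
  point load 17 at a = 2.1: Pa²(3L − a)/(6EI) = 86.22/EI
  δ_0 = 532.7/EI
Flexibility coefficient — unit upward force at Q: δ_{QQ} = L³/(3EI) = 9/EI.
Compatibility at Q: δ_0 − R_Q·δ_{QQ} = 0, so R_Q = 532.7/9 = 59.19 kip.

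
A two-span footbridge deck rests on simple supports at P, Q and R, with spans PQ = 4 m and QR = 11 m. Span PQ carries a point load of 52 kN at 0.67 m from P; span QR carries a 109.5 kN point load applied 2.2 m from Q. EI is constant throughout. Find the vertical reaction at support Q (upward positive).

Release continuity at Q by inserting a hinge; the redundant is the internal moment M_Q. The primary structure is two simply-supported spans PQ and QR.
Rotations at Q on the released spans (each span's end-slope, ×1/EI):
  span PQ: point load 52 at a = 0.67: Pab(L + a)/(6LEI) = 22.58/EI
  span QR: point load 109.5 at a = 2.2: Pab(L + b)/(6LEI) = 636/EI
  relative rotation θ_0 = (22.58 + 636)/EI = 658.6/EI
A unit hogging moment at Q produces rotation L₁/(3EI) + L₂/(3EI) = 5/EI.
Compatibility: M_Q·(L₁+L₂)/(3EI) = θ_0, giving M_Q = 131.7 kN·m (hogging).
Span PQ, ΣM about P with M_Q applied at Q: R_Q^{PQ}·4 = 34.84 + 131.7, so R_Q^{PQ} = 41.64 kN and R_P = 52 − 41.64 = 10.36 kN.
Span QR, ΣM about R: R_Q^{QR}·11 = 963.6 + 131.7, so R_Q^{QR} = 99.57 kN and R_R = 109.5 − 99.57 = 9.926 kN.
R_Q = 41.64 + 99.57 = 141.2 kN.

R_Q = 141.2 kN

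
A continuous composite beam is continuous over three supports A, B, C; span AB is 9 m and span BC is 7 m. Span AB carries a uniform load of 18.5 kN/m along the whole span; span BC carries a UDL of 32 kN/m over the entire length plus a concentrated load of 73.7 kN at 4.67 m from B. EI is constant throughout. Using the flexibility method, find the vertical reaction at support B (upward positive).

R_B = 276.8 kN

Release continuity at B by inserting a hinge; the redundant is the internal moment M_B. The primary structure is two simply-supported spans AB and BC.
End slopes at the hinge B, treating each span as simply supported:
  span AB: UDL 18.5: wL³/(24EI) = 561.9/EI
  span BC: UDL 32: wL³/(24EI) = 457.3/EI
  span BC: point load 73.7 at a = 4.67: Pab(L + b)/(6LEI) = 178.1/EI
  relative rotation θ_0 = (561.9 + 635.5)/EI = 1197/EI
A unit hogging moment at B produces rotation L₁/(3EI) + L₂/(3EI) = 5.333/EI.
Slope continuity at B: θ_0 = M_B·5.333/EI, so M_B = 1197/5.333 = 224.5 kN·m (hogging).
Span AB, ΣM about A with M_B applied at B: R_B^{AB}·9 = 749.2 + 224.5, so R_B^{AB} = 108.2 kN and R_A = 166.5 − 108.2 = 58.3 kN.
Span BC, ΣM about C: R_B^{BC}·7 = 955.7 + 224.5, so R_B^{BC} = 168.6 kN and R_C = 297.7 − 168.6 = 129.1 kN.
R_B = 108.2 + 168.6 = 276.8 kN.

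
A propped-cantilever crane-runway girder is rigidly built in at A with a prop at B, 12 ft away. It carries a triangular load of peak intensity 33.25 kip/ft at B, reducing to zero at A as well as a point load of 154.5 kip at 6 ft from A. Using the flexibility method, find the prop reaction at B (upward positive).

Choose R_B as the redundant. The primary structure is the cantilever fixed at A.
Free-end deflection of the primary structure under the applied loading (downward +):
  triangular load, peak 33.25 at the free end: 11w₀L⁴/(120EI) = 63202/EI
  point load 154.5 at a = 6: Pa²(3L − a)/(6EI) = 27810/EI
  δ_0 = 91012/EI
Tip deflection under a unit load at B: L³/(3EI) = 576/EI.
Compatibility at B: δ_0 − R_B·δ_{BB} = 0, so R_B = 91012/576 = 158 kip.

R_B = 158 kip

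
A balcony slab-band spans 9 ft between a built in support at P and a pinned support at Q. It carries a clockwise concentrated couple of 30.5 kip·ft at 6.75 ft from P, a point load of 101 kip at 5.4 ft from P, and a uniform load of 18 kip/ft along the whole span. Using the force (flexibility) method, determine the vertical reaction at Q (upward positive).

R_Q = 109.1 kip

Choose R_Q as the redundant. The primary structure is the cantilever fixed at P.
Free-end deflection of the primary structure under the applied loading (downward +):
  clockwise couple 30.5 at a = 6.75: M₀a(2L − a)/(2EI) = 1158/EI
  point load 101 at a = 5.4: Pa²(3L − a)/(6EI) = 10603/EI
  UDL 18: wL⁴/(8EI) = 14762/EI
  δ_0 = 26523/EI
Tip deflection under a unit load at Q: L³/(3EI) = 243/EI.
Compatibility at Q: δ_0 − R_Q·δ_{QQ} = 0, so R_Q = 26523/243 = 109.1 kip.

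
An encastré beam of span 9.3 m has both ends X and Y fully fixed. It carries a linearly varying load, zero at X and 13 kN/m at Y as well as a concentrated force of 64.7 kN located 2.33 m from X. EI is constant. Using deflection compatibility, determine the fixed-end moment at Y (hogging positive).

Release both end moments; the primary structure is a simply-supported span XY with redundants M_X and M_Y.
End rotations of the released simple span under the applied load (×1/EI):
  at X: triangular load, peak 13: 7w₀L³/(360EI) = 203.3/EI
  at Y: triangular load, peak 13: w₀L³/(45EI) = 232.4/EI
  at X: point load 64.7 at a = 2.33: Pab(L + b)/(6LEI) = 306.4/EI
  at Y: point load 64.7 at a = 2.33: Pab(L + a)/(6LEI) = 219/EI
  θ_X0 = 509.7/EI,  θ_Y0 = 451.4/EI
Flexibility coefficients: a unit moment at one end gives L/(3EI) there and L/(6EI) at the far end, so f₁₁ = f₂₂ = 3.1/EI and f₁₂ = f₂₁ = 1.55/EI.
Compatibility — zero rotation at each built-in end:
  3.1 M_X + 1.55 M_Y = 509.7
  1.55 M_X + 3.1 M_Y = 451.4
Solving the pair gives M_X = 122.2 kN·m and M_Y = 84.52 kN·m (hogging).

M_Y = 84.52 kN·m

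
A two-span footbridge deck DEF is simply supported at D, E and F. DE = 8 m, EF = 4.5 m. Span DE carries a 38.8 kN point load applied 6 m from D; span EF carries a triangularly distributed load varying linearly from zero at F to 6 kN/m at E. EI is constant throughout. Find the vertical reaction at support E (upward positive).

R_E = 50.43 kN

Insert a hinge at E; M_E is the redundant, and each span becomes simply supported.
Rotations at E on the released spans (each span's end-slope, ×1/EI):
  span DE: point load 38.8 at a = 6: Pab(L + a)/(6LEI) = 135.8/EI
  span EF: triangular load, peak 6: w₀L³/(45EI) = 12.15/EI
  relative rotation θ_0 = (135.8 + 12.15)/EI = 147.9/EI
A unit hogging moment at E produces rotation L₁/(3EI) + L₂/(3EI) = 4.167/EI.
Slope continuity at E: θ_0 = M_E·4.167/EI, so M_E = 147.9/4.167 = 35.51 kN·m (hogging).
Span DE, ΣM about D with M_E applied at E: R_E^{DE}·8 = 232.8 + 35.51, so R_E^{DE} = 33.54 kN and R_D = 38.8 − 33.54 = 5.261 kN.
Span EF, ΣM about F: R_E^{EF}·4.5 = 40.5 + 35.51, so R_E^{EF} = 16.89 kN and R_F = 13.5 − 16.89 = -3.391 kN.
R_E = 33.54 + 16.89 = 50.43 kN.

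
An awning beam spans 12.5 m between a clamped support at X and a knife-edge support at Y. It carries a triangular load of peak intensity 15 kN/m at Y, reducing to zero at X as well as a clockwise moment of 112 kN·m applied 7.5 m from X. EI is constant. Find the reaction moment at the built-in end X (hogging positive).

Take the reaction at Y as the redundant and release it; the primary structure is a cantilever fixed at X.
Free-end deflection of the primary structure under the applied loading (downward +):
  triangular load, peak 15 at the free end: 11w₀L⁴/(120EI) = 33569/EI
  clockwise couple 112 at a = 7.5: M₀a(2L − a)/(2EI) = 7350/EI
  δ_0 = 40919/EI
Tip deflection under a unit load at Y: L³/(3EI) = 651/EI.
The prop prevents deflection at Y: R_Y = δ_0/δ_{YY} = 40919/651 = 62.85 kN.
Moment equilibrium about X: M_X = Σ(load moments about X) − R_Y·L = 893.2 − 62.85×12.5 = 107.6 kN·m.

M_X = 107.6 kN·m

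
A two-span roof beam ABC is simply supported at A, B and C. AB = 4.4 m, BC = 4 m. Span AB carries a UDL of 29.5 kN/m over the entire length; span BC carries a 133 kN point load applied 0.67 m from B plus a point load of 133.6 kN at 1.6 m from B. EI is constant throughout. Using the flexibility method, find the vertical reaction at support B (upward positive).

R_B = 312.4 kN

Insert a hinge at B; M_B is the redundant, and each span becomes simply supported.
Discontinuity in slope at B on the released structure — sum the simple-span end rotations:
  span AB: UDL 29.5: wL³/(24EI) = 104.7/EI
  span BC: point load 133 at a = 0.67: Pab(L + b)/(6LEI) = 90.63/EI
  span BC: point load 133.6 at a = 1.6: Pab(L + b)/(6LEI) = 136.8/EI
  relative rotation θ_0 = (104.7 + 227.4)/EI = 332.1/EI
A unit hogging moment at B produces rotation L₁/(3EI) + L₂/(3EI) = 2.8/EI.
Slope continuity at B: θ_0 = M_B·2.8/EI, so M_B = 332.1/2.8 = 118.6 kN·m (hogging).
Span AB, ΣM about A with M_B applied at B: R_B^{AB}·4.4 = 285.6 + 118.6, so R_B^{AB} = 91.86 kN and R_A = 129.8 − 91.86 = 37.94 kN.
Span BC, ΣM about C: R_B^{BC}·4 = 763.5 + 118.6, so R_B^{BC} = 220.5 kN and R_C = 266.6 − 220.5 = 46.06 kN.
R_B = 91.86 + 220.5 = 312.4 kN.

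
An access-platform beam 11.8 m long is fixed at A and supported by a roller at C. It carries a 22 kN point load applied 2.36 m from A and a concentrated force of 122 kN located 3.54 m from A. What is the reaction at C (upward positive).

R_C = 16.05 kN

Remove the prop at C; the released (primary) structure is a cantilever built in at A.
Deflection at C on the released cantilever, summing each load's contribution:
  point load 22 at a = 2.36: Pa²(3L − a)/(6EI) = 674.7/EI
  point load 122 at a = 3.54: Pa²(3L − a)/(6EI) = 8118/EI
  δ_0 = 8793/EI
Tip deflection under a unit load at C: L³/(3EI) = 547.7/EI.
The prop prevents deflection at C: R_C = δ_0/δ_{CC} = 8793/547.7 = 16.05 kN.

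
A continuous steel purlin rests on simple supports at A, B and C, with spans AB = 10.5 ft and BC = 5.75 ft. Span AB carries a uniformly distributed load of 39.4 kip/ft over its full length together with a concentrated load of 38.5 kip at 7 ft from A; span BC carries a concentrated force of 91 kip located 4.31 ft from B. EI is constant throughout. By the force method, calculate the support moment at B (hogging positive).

Take M_B as the redundant. Released structure: two simple spans AB and BC with a hinge at B.
Rotations at B on the released spans (each span's end-slope, ×1/EI):
  span AB: UDL 39.4: wL³/(24EI) = 1900/EI
  span AB: point load 38.5 at a = 7: Pab(L + a)/(6LEI) = 262/EI
  span BC: point load 91 at a = 4.31: Pab(L + b)/(6LEI) = 117.7/EI
  relative rotation θ_0 = (2162 + 117.7)/EI = 2280/EI
A unit hogging moment at B produces rotation L₁/(3EI) + L₂/(3EI) = 5.417/EI.
Slope continuity at B: θ_0 = M_B·5.417/EI, so M_B = 2280/5.417 = 421 kip·ft (hogging).

M_B = 421 kip·ft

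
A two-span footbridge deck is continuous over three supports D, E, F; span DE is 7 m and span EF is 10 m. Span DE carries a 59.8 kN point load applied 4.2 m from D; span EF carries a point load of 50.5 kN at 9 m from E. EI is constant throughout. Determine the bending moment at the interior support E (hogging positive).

Insert a hinge at E; M_E is the redundant, and each span becomes simply supported.
End slopes at the hinge E, treating each span as simply supported:
  span DE: point load 59.8 at a = 4.2: Pab(L + a)/(6LEI) = 187.5/EI
  span EF: point load 50.5 at a = 9: Pab(L + b)/(6LEI) = 83.33/EI
  relative rotation θ_0 = (187.5 + 83.33)/EI = 270.9/EI
A unit hogging moment at E produces rotation L₁/(3EI) + L₂/(3EI) = 5.667/EI.
Compatibility: M_E·(L₁+L₂)/(3EI) = θ_0, giving M_E = 47.8 kN·m (hogging).

M_E = 47.8 kN·m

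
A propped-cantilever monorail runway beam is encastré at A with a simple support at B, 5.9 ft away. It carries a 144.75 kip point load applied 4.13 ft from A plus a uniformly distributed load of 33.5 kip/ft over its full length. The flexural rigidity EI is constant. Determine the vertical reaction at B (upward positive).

Take the reaction at B as the redundant and release it; the primary structure is a cantilever fixed at A.
Downward deflection at the released point B due to the loads:
  point load 144.75 at a = 4.13: Pa²(3L − a)/(6EI) = 5584/EI
  UDL 33.5: wL⁴/(8EI) = 5074/EI
  δ_0 = 10658/EI
Flexibility coefficient — unit upward force at B: δ_{BB} = L³/(3EI) = 68.46/EI.
The prop prevents deflection at B: R_B = δ_0/δ_{BB} = 10658/68.46 = 155.7 kip.

R_B = 155.7 kip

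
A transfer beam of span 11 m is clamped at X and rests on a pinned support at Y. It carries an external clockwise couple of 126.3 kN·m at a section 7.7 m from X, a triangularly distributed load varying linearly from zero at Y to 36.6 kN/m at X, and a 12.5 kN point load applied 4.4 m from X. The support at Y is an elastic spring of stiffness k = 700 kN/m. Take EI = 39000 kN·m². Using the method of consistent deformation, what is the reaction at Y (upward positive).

R_Y = 52 kN

Release the roller at Y. Primary structure: cantilever fixed at X.
Free-end deflection of the primary structure under the applied loading (downward +):
  clockwise couple 126.3 at a = 7.7: M₀a(2L − a)/(2EI) = 6953/EI
  triangular load, peak 36.6 at the fixed end: w₀L⁴/(30EI) = 17862/EI
  point load 12.5 at a = 4.4: Pa²(3L − a)/(6EI) = 1154/EI
  δ_0 = 25969/EI
Flexibility coefficient — unit upward force at Y: δ_{YY} = L³/(3EI) = 443.7/EI.
With EI = 39000 kN·m²: δ_0 = 0.66587 m and δ_{YY} = 0.011376 m/kN.
Compatibility — the spring shortens by R_Y/k under the reaction it provides: δ_0 − R_Y·δ_{YY} = R_Y/k. With 1/k = 0.001429 m/kN, R_Y = δ_0 / (δ_{YY} + 1/k) = 0.66587 / (0.011376 + 0.001429) = 52 kN.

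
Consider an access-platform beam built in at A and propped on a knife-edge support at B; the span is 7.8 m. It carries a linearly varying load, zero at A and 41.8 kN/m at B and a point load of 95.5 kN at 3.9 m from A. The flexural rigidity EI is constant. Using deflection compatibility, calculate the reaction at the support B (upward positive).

R_B = 119.5 kN

Choose R_B as the redundant. The primary structure is the cantilever fixed at A.
Downward deflection at the released point B due to the loads:
  triangular load, peak 41.8 at the free end: 11w₀L⁴/(120EI) = 14183/EI
  point load 95.5 at a = 3.9: Pa²(3L − a)/(6EI) = 4721/EI
  δ_0 = 18904/EI
Flexibility coefficient — unit upward force at B: δ_{BB} = L³/(3EI) = 158.2/EI.
The prop prevents deflection at B: R_B = δ_0/δ_{BB} = 18904/158.2 = 119.5 kN.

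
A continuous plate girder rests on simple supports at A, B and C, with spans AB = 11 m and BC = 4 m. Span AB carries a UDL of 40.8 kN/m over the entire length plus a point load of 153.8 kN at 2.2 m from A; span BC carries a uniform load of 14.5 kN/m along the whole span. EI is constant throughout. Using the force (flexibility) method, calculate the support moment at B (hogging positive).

Take M_B as the redundant. Released structure: two simple spans AB and BC with a hinge at B.
End slopes at the hinge B, treating each span as simply supported:
  span AB: UDL 40.8: wL³/(24EI) = 2263/EI
  span AB: point load 153.8 at a = 2.2: Pab(L + a)/(6LEI) = 595.5/EI
  span BC: UDL 14.5: wL³/(24EI) = 38.67/EI
  relative rotation θ_0 = (2858 + 38.67)/EI = 2897/EI
A unit hogging moment at B produces rotation L₁/(3EI) + L₂/(3EI) = 5/EI.
Compatibility: M_B·(L₁+L₂)/(3EI) = θ_0, giving M_B = 579.4 kN·m (hogging).

M_B = 579.4 kN·m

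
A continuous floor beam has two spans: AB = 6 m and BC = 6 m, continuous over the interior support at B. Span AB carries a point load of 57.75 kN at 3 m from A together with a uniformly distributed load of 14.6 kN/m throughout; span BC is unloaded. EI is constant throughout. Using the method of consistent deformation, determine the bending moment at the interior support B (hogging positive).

Release continuity at B by inserting a hinge; the redundant is the internal moment M_B. The primary structure is two simply-supported spans AB and BC.
Rotations at B on the released spans (each span's end-slope, ×1/EI):
  span AB: point load 57.75 at a = 3: Pab(L + a)/(6LEI) = 129.9/EI
  span AB: UDL 14.6: wL³/(24EI) = 131.4/EI
  relative rotation θ_0 = (261.3 + 0)/EI = 261.3/EI
A unit hogging moment at B produces rotation L₁/(3EI) + L₂/(3EI) = 4/EI.
Compatibility: M_B·(L₁+L₂)/(3EI) = θ_0, giving M_B = 65.33 kN·m (hogging).

M_B = 65.33 kN·m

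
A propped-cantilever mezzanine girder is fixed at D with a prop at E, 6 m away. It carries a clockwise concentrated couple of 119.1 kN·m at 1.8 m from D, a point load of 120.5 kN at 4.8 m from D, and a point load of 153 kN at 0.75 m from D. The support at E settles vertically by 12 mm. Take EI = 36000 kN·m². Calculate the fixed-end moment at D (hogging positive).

M_D = 227.5 kN·m

Remove the prop at E; the released (primary) structure is a cantilever built in at D.
Free-end deflection of the primary structure under the applied loading (downward +):
  clockwise couple 119.1 at a = 1.8: M₀a(2L − a)/(2EI) = 1093/EI
  point load 120.5 at a = 4.8: Pa²(3L − a)/(6EI) = 6108/EI
  point load 153 at a = 0.75: Pa²(3L − a)/(6EI) = 247.4/EI
  δ_0 = 7449/EI
Tip deflection under a unit load at E: L³/(3EI) = 72/EI.
With EI = 36000 kN·m²: δ_0 = 0.20691 m and δ_{EE} = 0.002 m/kN.
Compatibility — the beam at E must follow the support down by 0.012 m: δ_0 − R_E·δ_{EE} = 0.012, so R_E = (0.20691 − 0.012)/0.002 = 97.45 kN.
Moment equilibrium about D: M_D = Σ(load moments about D) − R_E·L = 812.2 − 97.45×6 = 227.5 kN·m.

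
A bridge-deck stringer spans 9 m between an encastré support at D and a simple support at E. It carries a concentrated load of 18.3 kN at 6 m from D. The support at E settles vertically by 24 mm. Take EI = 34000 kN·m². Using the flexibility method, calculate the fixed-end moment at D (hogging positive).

M_D = 54.62 kN·m

Remove the prop at E; the released (primary) structure is a cantilever built in at D.
Downward deflection at the released point E due to the loads:
  point load 18.3 at a = 6: Pa²(3L − a)/(6EI) = 2306/EI
Tip deflection under a unit load at E: L³/(3EI) = 243/EI.
With EI = 34000 kN·m²: δ_0 = 0.067818 m and δ_{EE} = 0.007147 m/kN.
Compatibility — the beam at E must follow the support down by 0.024 m: δ_0 − R_E·δ_{EE} = 0.024, so R_E = (0.067818 − 0.024)/0.007147 = 6.131 kN.
Moment equilibrium about D: M_D = Σ(load moments about D) − R_E·L = 109.8 − 6.131×9 = 54.62 kN·m.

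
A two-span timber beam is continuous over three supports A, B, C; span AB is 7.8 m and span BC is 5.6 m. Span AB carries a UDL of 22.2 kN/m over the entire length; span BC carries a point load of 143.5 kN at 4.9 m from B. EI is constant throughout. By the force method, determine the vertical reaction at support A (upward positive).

Release continuity at B by inserting a hinge; the redundant is the internal moment M_B. The primary structure is two simply-supported spans AB and BC.
Discontinuity in slope at B on the released structure — sum the simple-span end rotations:
  span AB: UDL 22.2: wL³/(24EI) = 439/EI
  span BC: point load 143.5 at a = 4.9: Pab(L + b)/(6LEI) = 92.29/EI
  relative rotation θ_0 = (439 + 92.29)/EI = 531.2/EI
A unit hogging moment at B produces rotation L₁/(3EI) + L₂/(3EI) = 4.467/EI.
Compatibility: M_B·(L₁+L₂)/(3EI) = θ_0, giving M_B = 118.9 kN·m (hogging).
Span AB, ΣM about A with M_B applied at B: R_B^{AB}·7.8 = 675.3 + 118.9, so R_B^{AB} = 101.8 kN and R_A = 173.2 − 101.8 = 71.33 kN.

R_A = 71.33 kN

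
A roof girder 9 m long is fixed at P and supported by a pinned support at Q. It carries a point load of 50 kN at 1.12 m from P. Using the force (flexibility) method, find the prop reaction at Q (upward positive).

Remove the prop at Q; the released (primary) structure is a cantilever built in at P.
Free-end deflection of the primary structure under the applied loading (downward +):
  point load 50 at a = 1.12: Pa²(3L − a)/(6EI) = 270.5/EI
Flexibility coefficient — unit upward force at Q: δ_{QQ} = L³/(3EI) = 243/EI.
Compatibility at Q: δ_0 − R_Q·δ_{QQ} = 0, so R_Q = 270.5/243 = 1.113 kN.

R_Q = 1.113 kN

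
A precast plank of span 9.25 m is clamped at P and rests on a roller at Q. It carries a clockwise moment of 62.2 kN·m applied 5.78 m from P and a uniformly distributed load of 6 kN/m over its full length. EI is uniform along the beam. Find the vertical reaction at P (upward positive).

Choose R_Q as the redundant. The primary structure is the cantilever fixed at P.
Deflection at Q on the released cantilever, summing each load's contribution:
  clockwise couple 62.2 at a = 5.78: M₀a(2L − a)/(2EI) = 2287/EI
  UDL 6: wL⁴/(8EI) = 5491/EI
  δ_0 = 7777/EI
Flexibility coefficient — unit upward force at Q: δ_{QQ} = L³/(3EI) = 263.8/EI.
Compatibility at Q: δ_0 − R_Q·δ_{QQ} = 0, so R_Q = 7777/263.8 = 29.48 kN.
Vertical equilibrium: R_P = ΣP − R_Q = 55.5 − 29.48 = 26.02 kN.

R_P = 26.02 kN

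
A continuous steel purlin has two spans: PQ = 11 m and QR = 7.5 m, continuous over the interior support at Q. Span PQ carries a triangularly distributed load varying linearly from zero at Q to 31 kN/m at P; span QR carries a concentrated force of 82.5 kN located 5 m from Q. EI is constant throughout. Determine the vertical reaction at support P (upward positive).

R_P = 98.46 kN

Insert a hinge at Q; M_Q is the redundant, and each span becomes simply supported.
Rotations at Q on the released spans (each span's end-slope, ×1/EI):
  span PQ: triangular load, peak 31: 7w₀L³/(360EI) = 802.3/EI
  span QR: point load 82.5 at a = 5: Pab(L + b)/(6LEI) = 229.2/EI
  relative rotation θ_0 = (802.3 + 229.2)/EI = 1031/EI
A unit hogging moment at Q produces rotation L₁/(3EI) + L₂/(3EI) = 6.167/EI.
Compatibility: M_Q·(L₁+L₂)/(3EI) = θ_0, giving M_Q = 167.3 kN·m (hogging).
Span PQ, ΣM about P with M_Q applied at Q: R_Q^{PQ}·11 = 625.2 + 167.3, so R_Q^{PQ} = 72.04 kN and R_P = 170.5 − 72.04 = 98.46 kN.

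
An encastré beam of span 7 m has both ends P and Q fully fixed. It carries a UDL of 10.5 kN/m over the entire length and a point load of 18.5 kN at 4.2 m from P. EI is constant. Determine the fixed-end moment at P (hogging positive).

Take the two fixed-end moments M_P, M_Q as redundants; the released structure is the simple span PQ.
End rotations of the released simple span under the applied load (×1/EI):
  at P: UDL 10.5: wL³/(24EI) = 150.1/EI
  at Q: UDL 10.5: wL³/(24EI) = 150.1/EI
  at P: point load 18.5 at a = 4.2: Pab(L + b)/(6LEI) = 50.76/EI
  at Q: point load 18.5 at a = 4.2: Pab(L + a)/(6LEI) = 58.02/EI
  θ_P0 = 200.8/EI,  θ_Q0 = 208.1/EI
Flexibility coefficients: a unit moment at one end gives L/(3EI) there and L/(6EI) at the far end, so f₁₁ = f₂₂ = 2.333/EI and f₁₂ = f₂₁ = 1.167/EI.
Compatibility — zero rotation at each built-in end:
  2.333 M_P + 1.167 M_Q = 200.8
  1.167 M_P + 2.333 M_Q = 208.1
Solving the pair gives M_P = 55.31 kN·m and M_Q = 61.52 kN·m (hogging).

M_P = 55.31 kN·m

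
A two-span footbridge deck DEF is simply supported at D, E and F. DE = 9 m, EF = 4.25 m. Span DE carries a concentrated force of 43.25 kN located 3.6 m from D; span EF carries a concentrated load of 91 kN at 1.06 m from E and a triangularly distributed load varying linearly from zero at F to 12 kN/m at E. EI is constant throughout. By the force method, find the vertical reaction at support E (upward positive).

Release continuity at E by inserting a hinge; the redundant is the internal moment M_E. The primary structure is two simply-supported spans DE and EF.
Discontinuity in slope at E on the released structure — sum the simple-span end rotations:
  span DE: point load 43.25 at a = 3.6: Pab(L + a)/(6LEI) = 196.2/EI
  span EF: point load 91 at a = 1.06: Pab(L + b)/(6LEI) = 89.78/EI
  span EF: triangular load, peak 12: w₀L³/(45EI) = 20.47/EI
  relative rotation θ_0 = (196.2 + 110.2)/EI = 306.4/EI
A unit hogging moment at E produces rotation L₁/(3EI) + L₂/(3EI) = 4.417/EI.
Slope continuity at E: θ_0 = M_E·4.417/EI, so M_E = 306.4/4.417 = 69.38 kN·m (hogging).
Span DE, ΣM about D with M_E applied at E: R_E^{DE}·9 = 155.7 + 69.38, so R_E^{DE} = 25.01 kN and R_D = 43.25 − 25.01 = 18.24 kN.
Span EF, ΣM about F: R_E^{EF}·4.25 = 362.5 + 69.38, so R_E^{EF} = 101.6 kN and R_F = 116.5 − 101.6 = 14.87 kN.
R_E = 25.01 + 101.6 = 126.6 kN.

R_E = 126.6 kN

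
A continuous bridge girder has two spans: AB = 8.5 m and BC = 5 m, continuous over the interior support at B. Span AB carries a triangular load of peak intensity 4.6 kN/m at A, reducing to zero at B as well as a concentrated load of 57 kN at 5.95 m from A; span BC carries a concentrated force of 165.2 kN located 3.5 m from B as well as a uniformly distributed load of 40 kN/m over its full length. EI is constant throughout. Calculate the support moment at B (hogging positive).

M_B = 154.7 kN·m

Release continuity at B by inserting a hinge; the redundant is the internal moment M_B. The primary structure is two simply-supported spans AB and BC.
Discontinuity in slope at B on the released structure — sum the simple-span end rotations:
  span AB: triangular load, peak 4.6: 7w₀L³/(360EI) = 54.93/EI
  span AB: point load 57 at a = 5.95: Pab(L + a)/(6LEI) = 245/EI
  span BC: point load 165.2 at a = 3.5: Pab(L + b)/(6LEI) = 187.9/EI
  span BC: UDL 40: wL³/(24EI) = 208.3/EI
  relative rotation θ_0 = (300 + 396.2)/EI = 696.2/EI
A unit hogging moment at B produces rotation L₁/(3EI) + L₂/(3EI) = 4.5/EI.
Slope continuity at B: θ_0 = M_B·4.5/EI, so M_B = 696.2/4.5 = 154.7 kN·m (hogging).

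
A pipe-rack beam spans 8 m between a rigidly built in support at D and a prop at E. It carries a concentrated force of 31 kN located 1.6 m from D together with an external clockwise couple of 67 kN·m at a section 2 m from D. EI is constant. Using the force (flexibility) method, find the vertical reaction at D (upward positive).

R_D = 23.77 kN

Release the roller at E. Primary structure: cantilever fixed at D.
Downward deflection at the released point E due to the loads:
  point load 31 at a = 1.6: Pa²(3L − a)/(6EI) = 296.3/EI
  clockwise couple 67 at a = 2: M₀a(2L − a)/(2EI) = 938/EI
  δ_0 = 1234/EI
Tip deflection under a unit load at E: L³/(3EI) = 170.7/EI.
Compatibility at E: δ_0 − R_E·δ_{EE} = 0, so R_E = 1234/170.7 = 7.232 kN.
Vertical equilibrium: R_D = ΣP − R_E = 31 − 7.232 = 23.77 kN.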